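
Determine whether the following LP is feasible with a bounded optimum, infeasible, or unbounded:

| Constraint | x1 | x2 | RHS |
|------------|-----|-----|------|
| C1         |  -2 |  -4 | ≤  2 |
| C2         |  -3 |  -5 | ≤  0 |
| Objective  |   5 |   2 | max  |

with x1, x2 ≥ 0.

Unbounded (objective can increase without bound)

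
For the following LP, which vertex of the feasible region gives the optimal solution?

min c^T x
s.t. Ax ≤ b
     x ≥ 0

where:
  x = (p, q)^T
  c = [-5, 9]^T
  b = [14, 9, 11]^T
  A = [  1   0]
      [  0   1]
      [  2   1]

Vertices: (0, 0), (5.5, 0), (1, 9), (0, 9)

Evaluate the objective at each vertex of the feasible region:
  z(0, 0) = 0
  z(5.5, 0) = -27.5  ←
  z(1, 9) = 76
  z(0, 9) = 81
The minimum is at p = 5.5, q = 0.

(5.5, 0)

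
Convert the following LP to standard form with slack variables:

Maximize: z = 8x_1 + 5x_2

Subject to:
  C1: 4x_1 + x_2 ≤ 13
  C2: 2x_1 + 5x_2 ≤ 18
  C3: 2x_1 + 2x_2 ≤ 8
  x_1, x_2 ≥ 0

max z = 8x_1 + 5x_2

s.t.
  4x_1 + x_2 + s1 = 13
  2x_1 + 5x_2 + s2 = 18
  2x_1 + 2x_2 + s3 = 8
  x_1, x_2, s1, s2, s3 ≥ 0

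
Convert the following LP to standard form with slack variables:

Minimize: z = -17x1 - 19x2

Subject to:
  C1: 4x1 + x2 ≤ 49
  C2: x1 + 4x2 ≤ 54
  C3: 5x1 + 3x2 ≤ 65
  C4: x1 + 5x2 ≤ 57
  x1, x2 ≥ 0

min z = -17x1 - 19x2

s.t.
  4x1 + x2 + s1 = 49
  x1 + 4x2 + s2 = 54
  5x1 + 3x2 + s3 = 65
  x1 + 5x2 + s4 = 57
  x1, x2, s1, s2, s3, s4 ≥ 0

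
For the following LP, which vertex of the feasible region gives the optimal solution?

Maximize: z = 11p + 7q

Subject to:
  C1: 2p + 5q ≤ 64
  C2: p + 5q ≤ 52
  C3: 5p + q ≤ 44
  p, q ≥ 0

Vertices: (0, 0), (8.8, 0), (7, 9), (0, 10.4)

Evaluate the objective at each vertex of the feasible region:
  z(0, 0) = 0
  z(8.8, 0) = 96.8
  z(7, 9) = 140  ←
  z(0, 10.4) = 72.8
The maximum is at p = 7, q = 9.

(7, 9)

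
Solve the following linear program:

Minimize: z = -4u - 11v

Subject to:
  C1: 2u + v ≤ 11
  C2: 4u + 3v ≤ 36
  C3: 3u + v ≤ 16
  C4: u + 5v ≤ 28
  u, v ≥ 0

Evaluate the objective at each vertex of the feasible region:
  z(0, 0) = 0
  z(5.333, 0) = -21.33
  z(5, 1) = -31
  z(3, 5) = -67  ←
  z(0, 5.6) = -61.6
The minimum is at u = 3, v = 5.

u = 3, v = 5, z = -67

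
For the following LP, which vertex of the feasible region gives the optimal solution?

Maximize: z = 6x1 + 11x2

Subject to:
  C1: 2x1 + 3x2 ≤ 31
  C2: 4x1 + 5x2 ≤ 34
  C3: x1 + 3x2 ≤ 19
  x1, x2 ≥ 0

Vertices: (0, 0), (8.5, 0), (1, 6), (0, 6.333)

Evaluate the objective at each vertex of the feasible region:
  z(0, 0) = 0
  z(8.5, 0) = 51
  z(1, 6) = 72  ←
  z(0, 6.333) = 69.67
The maximum is at x1 = 1, x2 = 6.

(1, 6)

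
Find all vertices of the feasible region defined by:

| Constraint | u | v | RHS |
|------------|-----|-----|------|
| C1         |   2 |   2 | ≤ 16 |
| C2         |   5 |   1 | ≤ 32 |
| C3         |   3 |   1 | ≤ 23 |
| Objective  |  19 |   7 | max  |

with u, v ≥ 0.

(0, 0), (6.4, 0), (6, 2), (0, 8)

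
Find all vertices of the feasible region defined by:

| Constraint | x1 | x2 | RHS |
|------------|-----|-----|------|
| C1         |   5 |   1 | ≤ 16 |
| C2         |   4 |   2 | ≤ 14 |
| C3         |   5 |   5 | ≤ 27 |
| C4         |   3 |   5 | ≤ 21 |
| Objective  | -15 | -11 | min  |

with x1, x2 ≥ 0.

(0, 0), (3.2, 0), (3, 1), (2, 3), (0, 4.2)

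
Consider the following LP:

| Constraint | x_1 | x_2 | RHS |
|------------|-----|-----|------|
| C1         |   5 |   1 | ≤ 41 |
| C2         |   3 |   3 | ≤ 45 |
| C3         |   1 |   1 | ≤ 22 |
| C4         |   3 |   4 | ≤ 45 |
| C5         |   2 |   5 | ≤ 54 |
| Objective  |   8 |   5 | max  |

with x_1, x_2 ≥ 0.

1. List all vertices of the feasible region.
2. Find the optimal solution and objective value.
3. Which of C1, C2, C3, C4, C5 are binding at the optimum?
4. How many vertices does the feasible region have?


1. (0, 0), (8.2, 0), (7, 6), (1.286, 10.29), (0, 10.8)
2. x_1 = 7, x_2 = 6, z = 86
3. C1, C4
4. 5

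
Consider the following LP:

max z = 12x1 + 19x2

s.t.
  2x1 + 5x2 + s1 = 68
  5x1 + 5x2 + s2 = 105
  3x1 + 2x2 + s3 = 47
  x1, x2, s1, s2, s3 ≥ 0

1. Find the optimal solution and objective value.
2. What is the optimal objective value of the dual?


1. x1 = 9, x2 = 10, z = 298
2. 298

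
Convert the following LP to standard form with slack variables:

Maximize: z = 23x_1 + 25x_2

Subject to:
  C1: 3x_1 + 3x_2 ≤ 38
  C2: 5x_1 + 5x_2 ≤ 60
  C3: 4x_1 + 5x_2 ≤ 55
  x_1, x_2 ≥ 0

max z = 23x_1 + 25x_2

s.t.
  3x_1 + 3x_2 + s1 = 38
  5x_1 + 5x_2 + s2 = 60
  4x_1 + 5x_2 + s3 = 55
  x_1, x_2, s1, s2, s3 ≥ 0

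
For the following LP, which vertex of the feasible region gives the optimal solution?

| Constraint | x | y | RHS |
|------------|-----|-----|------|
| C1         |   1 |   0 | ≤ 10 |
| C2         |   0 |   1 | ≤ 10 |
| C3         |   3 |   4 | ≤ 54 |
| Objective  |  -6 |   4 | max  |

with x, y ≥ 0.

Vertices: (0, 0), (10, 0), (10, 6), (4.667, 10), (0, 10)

Evaluate the objective at each vertex of the feasible region:
  z(0, 0) = 0
  z(10, 0) = -60
  z(10, 6) = -36
  z(4.667, 10) = 12
  z(0, 10) = 40  ←
The maximum is at x = 0, y = 10.

(0, 10)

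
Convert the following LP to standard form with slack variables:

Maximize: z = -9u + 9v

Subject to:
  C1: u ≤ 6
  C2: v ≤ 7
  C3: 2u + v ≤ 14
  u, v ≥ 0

max z = -9u + 9v

s.t.
  u + s1 = 6
  v + s2 = 7
  2u + v + s3 = 14
  u, v, s1, s2, s3 ≥ 0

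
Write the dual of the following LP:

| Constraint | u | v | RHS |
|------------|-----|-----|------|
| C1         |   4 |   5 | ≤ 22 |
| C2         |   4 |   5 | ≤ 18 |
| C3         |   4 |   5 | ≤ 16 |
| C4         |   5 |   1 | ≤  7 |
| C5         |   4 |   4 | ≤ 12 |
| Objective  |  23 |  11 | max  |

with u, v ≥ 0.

Primal max cᵀx s.t. Ax ≤ b, x ≥ 0  →  Dual min bᵀy s.t. Aᵀy ≥ c, y ≥ 0.

Minimize: z = 22y1 + 18y2 + 16y3 + 7y4 + 12y5

Subject to:
  4y1 + 4y2 + 4y3 + 5y4 + 4y5 ≥ 23
  5y1 + 5y2 + 5y3 + y4 + 4y5 ≥ 11
  y1, y2, y3, y4, y5 ≥ 0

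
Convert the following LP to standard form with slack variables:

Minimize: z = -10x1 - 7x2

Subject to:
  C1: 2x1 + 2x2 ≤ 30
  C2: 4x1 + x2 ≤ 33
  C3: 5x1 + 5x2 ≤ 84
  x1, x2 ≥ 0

min z = -10x1 - 7x2

s.t.
  2x1 + 2x2 + s1 = 30
  4x1 + x2 + s2 = 33
  5x1 + 5x2 + s3 = 84
  x1, x2, s1, s2, s3 ≥ 0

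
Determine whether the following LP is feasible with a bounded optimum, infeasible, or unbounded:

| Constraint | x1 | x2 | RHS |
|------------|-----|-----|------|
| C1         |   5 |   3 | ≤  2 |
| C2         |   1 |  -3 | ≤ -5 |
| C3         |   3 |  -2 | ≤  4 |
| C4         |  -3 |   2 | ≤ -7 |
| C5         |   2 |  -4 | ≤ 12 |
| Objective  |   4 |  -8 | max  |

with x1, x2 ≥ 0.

Infeasible (no feasible solution exists)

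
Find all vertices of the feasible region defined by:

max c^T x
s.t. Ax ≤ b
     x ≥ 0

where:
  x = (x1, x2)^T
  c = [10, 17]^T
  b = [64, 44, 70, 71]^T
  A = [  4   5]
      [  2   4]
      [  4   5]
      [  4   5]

(0, 0), (16, 0), (6, 8), (0, 11)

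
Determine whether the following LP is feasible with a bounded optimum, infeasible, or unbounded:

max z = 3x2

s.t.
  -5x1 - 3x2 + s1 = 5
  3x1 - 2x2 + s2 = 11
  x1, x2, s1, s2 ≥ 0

Unbounded (objective can increase without bound)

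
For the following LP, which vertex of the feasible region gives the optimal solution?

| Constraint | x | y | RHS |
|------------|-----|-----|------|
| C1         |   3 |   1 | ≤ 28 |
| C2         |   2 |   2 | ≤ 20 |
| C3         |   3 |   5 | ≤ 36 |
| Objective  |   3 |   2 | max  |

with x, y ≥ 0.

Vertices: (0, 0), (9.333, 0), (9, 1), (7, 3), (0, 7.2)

Evaluate the objective at each vertex of the feasible region:
  z(0, 0) = 0
  z(9.333, 0) = 28
  z(9, 1) = 29  ←
  z(7, 3) = 27
  z(0, 7.2) = 14.4
The maximum is at x = 9, y = 1.

(9, 1)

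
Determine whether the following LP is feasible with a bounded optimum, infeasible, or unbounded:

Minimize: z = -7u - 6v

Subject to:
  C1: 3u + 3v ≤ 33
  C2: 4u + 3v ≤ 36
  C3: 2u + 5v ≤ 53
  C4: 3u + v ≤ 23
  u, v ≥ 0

Feasible with a bounded optimal solution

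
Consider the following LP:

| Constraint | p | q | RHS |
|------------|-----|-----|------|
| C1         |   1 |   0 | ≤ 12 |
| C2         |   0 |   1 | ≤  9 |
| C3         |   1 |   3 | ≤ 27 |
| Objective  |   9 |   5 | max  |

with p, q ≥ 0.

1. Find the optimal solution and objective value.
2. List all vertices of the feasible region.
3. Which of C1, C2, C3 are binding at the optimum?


1. p = 12, q = 5, z = 133
2. (0, 0), (12, 0), (12, 5), (0, 9)
3. C1, C3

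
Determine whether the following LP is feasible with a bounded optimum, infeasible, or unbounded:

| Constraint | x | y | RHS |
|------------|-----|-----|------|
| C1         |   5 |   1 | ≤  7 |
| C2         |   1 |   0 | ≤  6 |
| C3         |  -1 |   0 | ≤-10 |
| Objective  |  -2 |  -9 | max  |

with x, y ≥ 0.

Infeasible (no feasible solution exists)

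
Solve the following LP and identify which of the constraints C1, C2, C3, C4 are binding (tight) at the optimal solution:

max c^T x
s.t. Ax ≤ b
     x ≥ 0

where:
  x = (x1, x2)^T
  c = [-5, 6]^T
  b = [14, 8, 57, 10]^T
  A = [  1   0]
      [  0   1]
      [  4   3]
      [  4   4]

At x1 = 0, x2 = 2.5, compute slack b - a·x for each constraint:
  C1: 14 − 0 = 14  (slack)
  C2: 8 − 2.5 = 5.5  (slack)
  C3: 57 − 7.5 = 49.5  (slack)
  C4: 10 − 10 = 0  (binding)

Optimal: x1 = 0, x2 = 2.5
Binding: C4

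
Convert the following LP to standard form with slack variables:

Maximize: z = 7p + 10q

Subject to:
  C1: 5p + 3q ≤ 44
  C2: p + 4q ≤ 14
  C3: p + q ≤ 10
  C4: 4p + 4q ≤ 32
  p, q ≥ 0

max z = 7p + 10q

s.t.
  5p + 3q + s1 = 44
  p + 4q + s2 = 14
  p + q + s3 = 10
  4p + 4q + s4 = 32
  p, q, s1, s2, s3, s4 ≥ 0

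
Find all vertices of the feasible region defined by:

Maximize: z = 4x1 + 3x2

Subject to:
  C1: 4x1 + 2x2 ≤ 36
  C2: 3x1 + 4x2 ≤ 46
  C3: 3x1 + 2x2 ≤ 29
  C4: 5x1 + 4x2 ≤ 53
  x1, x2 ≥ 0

(0, 0), (9, 0), (7, 4), (5, 7), (3.5, 8.875), (0, 11.5)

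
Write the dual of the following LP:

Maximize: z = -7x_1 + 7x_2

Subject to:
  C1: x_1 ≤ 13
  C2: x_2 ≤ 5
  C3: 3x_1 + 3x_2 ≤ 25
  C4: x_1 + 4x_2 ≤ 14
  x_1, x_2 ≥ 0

Primal max cᵀx s.t. Ax ≤ b, x ≥ 0  →  Dual min bᵀy s.t. Aᵀy ≥ c, y ≥ 0.

Minimize: z = 13y1 + 5y2 + 25y3 + 14y4

Subject to:
  y1 + 3y3 + y4 ≥ -7
  y2 + 3y3 + 4y4 ≥ 7
  y1, y2, y3, y4 ≥ 0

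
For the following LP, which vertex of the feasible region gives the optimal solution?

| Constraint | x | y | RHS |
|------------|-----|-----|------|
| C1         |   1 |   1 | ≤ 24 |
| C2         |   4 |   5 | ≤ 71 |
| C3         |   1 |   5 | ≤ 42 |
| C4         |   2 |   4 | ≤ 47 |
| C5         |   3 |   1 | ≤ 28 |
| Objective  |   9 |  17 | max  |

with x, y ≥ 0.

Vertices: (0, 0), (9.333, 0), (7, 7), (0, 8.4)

Evaluate the objective at each vertex of the feasible region:
  z(0, 0) = 0
  z(9.333, 0) = 84
  z(7, 7) = 182  ←
  z(0, 8.4) = 142.8
The maximum is at x = 7, y = 7.

(7, 7)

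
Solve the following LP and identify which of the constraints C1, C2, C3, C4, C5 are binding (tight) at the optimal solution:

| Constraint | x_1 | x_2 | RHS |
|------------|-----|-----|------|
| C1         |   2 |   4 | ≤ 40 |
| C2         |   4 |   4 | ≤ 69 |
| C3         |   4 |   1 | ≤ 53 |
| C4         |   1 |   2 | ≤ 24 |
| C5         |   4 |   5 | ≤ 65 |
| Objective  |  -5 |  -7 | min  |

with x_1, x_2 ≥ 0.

At x_1 = 10, x_2 = 5, compute slack b - a·x for each constraint:
  C1: 40 − 40 = 0  (binding)
  C2: 69 − 60 = 9  (slack)
  C3: 53 − 45 = 8  (slack)
  C4: 24 − 20 = 4  (slack)
  C5: 65 − 65 = 0  (binding)

Optimal: x_1 = 10, x_2 = 5
Binding: C1, C5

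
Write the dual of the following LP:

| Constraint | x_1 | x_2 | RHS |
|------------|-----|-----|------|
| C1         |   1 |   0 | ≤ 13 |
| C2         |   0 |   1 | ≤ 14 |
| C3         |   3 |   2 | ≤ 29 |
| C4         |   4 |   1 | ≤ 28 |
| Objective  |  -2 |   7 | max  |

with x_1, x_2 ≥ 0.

Primal max cᵀx s.t. Ax ≤ b, x ≥ 0  →  Dual min bᵀy s.t. Aᵀy ≥ c, y ≥ 0.

Minimize: z = 13y1 + 14y2 + 29y3 + 28y4

Subject to:
  y1 + 3y3 + 4y4 ≥ -2
  y2 + 2y3 + y4 ≥ 7
  y1, y2, y3, y4 ≥ 0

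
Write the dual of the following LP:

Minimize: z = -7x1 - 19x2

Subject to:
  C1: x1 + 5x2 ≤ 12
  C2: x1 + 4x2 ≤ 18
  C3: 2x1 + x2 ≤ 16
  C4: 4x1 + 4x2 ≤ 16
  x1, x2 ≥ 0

Primal min cᵀx s.t. Ax ≤ b, x ≥ 0  →  Dual max −bᵀy s.t. Aᵀy ≥ −c, y ≥ 0.

Maximize: z = -12y1 - 18y2 - 16y3 - 16y4

Subject to:
  y1 + y2 + 2y3 + 4y4 ≥ 7
  5y1 + 4y2 + y3 + 4y4 ≥ 19
  y1, y2, y3, y4 ≥ 0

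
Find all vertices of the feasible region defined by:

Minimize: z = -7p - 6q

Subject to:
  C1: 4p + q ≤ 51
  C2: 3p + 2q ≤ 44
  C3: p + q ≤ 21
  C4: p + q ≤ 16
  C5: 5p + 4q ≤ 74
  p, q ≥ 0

(0, 0), (12.75, 0), (11.82, 3.727), (10, 6), (0, 16)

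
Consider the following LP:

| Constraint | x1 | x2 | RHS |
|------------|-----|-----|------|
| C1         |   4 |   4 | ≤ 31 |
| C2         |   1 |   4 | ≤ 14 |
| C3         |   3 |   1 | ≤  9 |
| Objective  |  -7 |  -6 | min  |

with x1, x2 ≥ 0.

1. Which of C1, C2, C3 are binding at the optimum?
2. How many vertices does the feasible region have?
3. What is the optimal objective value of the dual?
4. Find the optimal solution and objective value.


1. C2, C3
2. 4
3. -32
4. x1 = 2, x2 = 3, z = -32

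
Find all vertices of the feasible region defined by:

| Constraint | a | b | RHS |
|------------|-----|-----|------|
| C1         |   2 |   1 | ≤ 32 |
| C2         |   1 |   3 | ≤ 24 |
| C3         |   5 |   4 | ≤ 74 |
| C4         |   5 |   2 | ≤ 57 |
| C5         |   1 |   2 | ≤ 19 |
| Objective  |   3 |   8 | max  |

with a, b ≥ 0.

(0, 0), (11.4, 0), (9.5, 4.75), (9, 5), (0, 8)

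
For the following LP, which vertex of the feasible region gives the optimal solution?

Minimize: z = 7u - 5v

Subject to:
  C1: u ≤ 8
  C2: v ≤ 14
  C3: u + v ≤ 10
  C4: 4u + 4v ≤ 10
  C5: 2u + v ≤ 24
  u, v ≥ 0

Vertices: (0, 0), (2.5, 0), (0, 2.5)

Evaluate the objective at each vertex of the feasible region:
  z(0, 0) = 0
  z(2.5, 0) = 17.5
  z(0, 2.5) = -12.5  ←
The minimum is at u = 0, v = 2.5.

(0, 2.5)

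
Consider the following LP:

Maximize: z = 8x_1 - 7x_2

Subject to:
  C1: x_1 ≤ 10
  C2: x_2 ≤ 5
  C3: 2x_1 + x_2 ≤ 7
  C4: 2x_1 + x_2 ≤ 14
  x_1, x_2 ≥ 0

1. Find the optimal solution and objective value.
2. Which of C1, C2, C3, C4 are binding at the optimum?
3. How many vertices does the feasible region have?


1. x_1 = 3.5, x_2 = 0, z = 28
2. C3
3. 4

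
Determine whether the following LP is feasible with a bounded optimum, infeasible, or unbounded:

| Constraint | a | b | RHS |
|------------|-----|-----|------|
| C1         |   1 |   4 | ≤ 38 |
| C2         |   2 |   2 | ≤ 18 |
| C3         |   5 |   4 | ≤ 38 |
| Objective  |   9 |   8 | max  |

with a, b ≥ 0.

Feasible with a bounded optimal solution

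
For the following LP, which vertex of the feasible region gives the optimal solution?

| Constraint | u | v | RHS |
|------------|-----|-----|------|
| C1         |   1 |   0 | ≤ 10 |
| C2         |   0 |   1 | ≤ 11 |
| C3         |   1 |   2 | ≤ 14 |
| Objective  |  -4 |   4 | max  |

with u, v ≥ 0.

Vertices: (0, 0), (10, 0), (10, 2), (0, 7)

Evaluate the objective at each vertex of the feasible region:
  z(0, 0) = 0
  z(10, 0) = -40
  z(10, 2) = -32
  z(0, 7) = 28  ←
The maximum is at u = 0, v = 7.

(0, 7)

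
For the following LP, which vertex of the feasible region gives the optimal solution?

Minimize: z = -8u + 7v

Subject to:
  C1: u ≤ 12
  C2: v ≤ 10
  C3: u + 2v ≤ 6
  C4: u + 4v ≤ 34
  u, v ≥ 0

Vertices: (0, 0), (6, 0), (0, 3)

Evaluate the objective at each vertex of the feasible region:
  z(0, 0) = 0
  z(6, 0) = -48  ←
  z(0, 3) = 21
The minimum is at u = 6, v = 0.

(6, 0)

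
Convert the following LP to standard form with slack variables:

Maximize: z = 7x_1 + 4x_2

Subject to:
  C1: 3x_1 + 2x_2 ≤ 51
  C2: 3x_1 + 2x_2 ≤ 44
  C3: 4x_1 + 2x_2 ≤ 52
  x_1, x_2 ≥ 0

max z = 7x_1 + 4x_2

s.t.
  3x_1 + 2x_2 + s1 = 51
  3x_1 + 2x_2 + s2 = 44
  4x_1 + 2x_2 + s3 = 52
  x_1, x_2, s1, s2, s3 ≥ 0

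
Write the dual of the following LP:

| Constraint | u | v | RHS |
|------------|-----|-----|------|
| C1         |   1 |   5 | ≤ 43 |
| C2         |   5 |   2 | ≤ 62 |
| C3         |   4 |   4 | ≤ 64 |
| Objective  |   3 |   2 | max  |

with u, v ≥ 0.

Primal max cᵀx s.t. Ax ≤ b, x ≥ 0  →  Dual min bᵀy s.t. Aᵀy ≥ c, y ≥ 0.

Minimize: z = 43y1 + 62y2 + 64y3

Subject to:
  y1 + 5y2 + 4y3 ≥ 3
  5y1 + 2y2 + 4y3 ≥ 2
  y1, y2, y3 ≥ 0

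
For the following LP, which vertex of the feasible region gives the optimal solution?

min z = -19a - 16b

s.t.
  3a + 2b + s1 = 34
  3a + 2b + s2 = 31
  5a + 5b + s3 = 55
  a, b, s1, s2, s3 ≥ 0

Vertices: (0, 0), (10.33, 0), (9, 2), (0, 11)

Evaluate the objective at each vertex of the feasible region:
  z(0, 0) = 0
  z(10.33, 0) = -196.3
  z(9, 2) = -203  ←
  z(0, 11) = -176
The minimum is at a = 9, b = 2.

(9, 2)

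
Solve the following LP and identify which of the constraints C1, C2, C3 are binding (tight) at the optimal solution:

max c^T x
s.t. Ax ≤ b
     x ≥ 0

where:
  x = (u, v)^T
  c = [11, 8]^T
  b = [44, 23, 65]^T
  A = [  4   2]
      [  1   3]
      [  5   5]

At u = 9, v = 4, compute slack b - a·x for each constraint:
  C1: 44 − 44 = 0  (binding)
  C2: 23 − 21 = 2  (slack)
  C3: 65 − 65 = 0  (binding)

Optimal: u = 9, v = 4
Binding: C1, C3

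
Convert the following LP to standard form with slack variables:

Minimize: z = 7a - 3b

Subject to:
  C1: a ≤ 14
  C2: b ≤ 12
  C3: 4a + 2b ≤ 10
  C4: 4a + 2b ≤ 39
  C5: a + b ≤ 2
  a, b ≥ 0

min z = 7a - 3b

s.t.
  a + s1 = 14
  b + s2 = 12
  4a + 2b + s3 = 10
  4a + 2b + s4 = 39
  a + b + s5 = 2
  a, b, s1, s2, s3, s4, s5 ≥ 0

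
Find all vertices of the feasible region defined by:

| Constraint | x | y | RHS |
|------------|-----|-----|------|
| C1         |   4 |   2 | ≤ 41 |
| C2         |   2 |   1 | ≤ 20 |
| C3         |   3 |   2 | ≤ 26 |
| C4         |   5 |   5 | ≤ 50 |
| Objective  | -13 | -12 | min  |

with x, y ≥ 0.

(0, 0), (8.667, 0), (6, 4), (0, 10)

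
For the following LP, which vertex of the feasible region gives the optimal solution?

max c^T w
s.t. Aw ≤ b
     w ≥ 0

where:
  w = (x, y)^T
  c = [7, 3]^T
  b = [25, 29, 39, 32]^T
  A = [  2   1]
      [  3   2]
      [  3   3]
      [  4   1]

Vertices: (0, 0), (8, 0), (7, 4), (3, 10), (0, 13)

Evaluate the objective at each vertex of the feasible region:
  z(0, 0) = 0
  z(8, 0) = 56
  z(7, 4) = 61  ←
  z(3, 10) = 51
  z(0, 13) = 39
The maximum is at x = 7, y = 4.

(7, 4)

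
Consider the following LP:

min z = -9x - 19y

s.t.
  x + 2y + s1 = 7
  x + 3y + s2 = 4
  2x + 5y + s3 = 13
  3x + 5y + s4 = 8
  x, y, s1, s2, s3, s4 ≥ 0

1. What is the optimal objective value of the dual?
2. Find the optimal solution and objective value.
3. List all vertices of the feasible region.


1. -28
2. x = 1, y = 1, z = -28
3. (0, 0), (2.667, 0), (1, 1), (0, 1.333)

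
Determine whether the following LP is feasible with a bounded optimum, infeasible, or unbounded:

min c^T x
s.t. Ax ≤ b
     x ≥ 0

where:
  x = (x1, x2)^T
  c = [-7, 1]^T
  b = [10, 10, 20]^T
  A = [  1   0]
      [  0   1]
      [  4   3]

Feasible with a bounded optimal solution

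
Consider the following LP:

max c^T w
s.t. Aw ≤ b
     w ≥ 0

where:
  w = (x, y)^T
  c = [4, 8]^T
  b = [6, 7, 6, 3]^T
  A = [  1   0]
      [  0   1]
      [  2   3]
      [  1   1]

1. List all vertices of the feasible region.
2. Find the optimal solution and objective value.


1. (0, 0), (3, 0), (0, 2)
2. x = 0, y = 2, z = 16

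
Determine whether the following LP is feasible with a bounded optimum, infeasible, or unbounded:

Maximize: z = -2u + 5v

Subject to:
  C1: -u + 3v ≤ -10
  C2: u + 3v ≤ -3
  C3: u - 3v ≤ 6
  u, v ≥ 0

Infeasible (no feasible solution exists)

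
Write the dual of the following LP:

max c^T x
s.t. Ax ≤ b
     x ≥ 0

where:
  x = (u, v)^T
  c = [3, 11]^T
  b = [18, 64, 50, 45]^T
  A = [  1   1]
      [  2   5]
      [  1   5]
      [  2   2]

Primal max cᵀx s.t. Ax ≤ b, x ≥ 0  →  Dual min bᵀy s.t. Aᵀy ≥ c, y ≥ 0.

Minimize: z = 18y1 + 64y2 + 50y3 + 45y4

Subject to:
  y1 + 2y2 + y3 + 2y4 ≥ 3
  y1 + 5y2 + 5y3 + 2y4 ≥ 11
  y1, y2, y3, y4 ≥ 0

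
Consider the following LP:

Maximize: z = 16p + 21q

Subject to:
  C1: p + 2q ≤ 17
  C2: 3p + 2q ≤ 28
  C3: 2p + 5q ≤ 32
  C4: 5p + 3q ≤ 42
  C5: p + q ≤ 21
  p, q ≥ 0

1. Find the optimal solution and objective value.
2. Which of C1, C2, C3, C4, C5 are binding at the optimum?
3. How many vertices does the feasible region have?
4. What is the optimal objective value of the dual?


1. p = 6, q = 4, z = 180
2. C3, C4
3. 4
4. 180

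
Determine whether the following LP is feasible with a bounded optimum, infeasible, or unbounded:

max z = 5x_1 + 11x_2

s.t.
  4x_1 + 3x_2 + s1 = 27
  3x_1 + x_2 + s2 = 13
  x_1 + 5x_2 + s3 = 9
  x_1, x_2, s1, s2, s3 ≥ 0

Feasible with a bounded optimal solution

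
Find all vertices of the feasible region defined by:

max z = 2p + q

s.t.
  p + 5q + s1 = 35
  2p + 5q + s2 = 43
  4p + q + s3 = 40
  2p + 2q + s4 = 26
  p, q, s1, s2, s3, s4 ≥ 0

(0, 0), (10, 0), (9, 4), (7.5, 5.5), (0, 7)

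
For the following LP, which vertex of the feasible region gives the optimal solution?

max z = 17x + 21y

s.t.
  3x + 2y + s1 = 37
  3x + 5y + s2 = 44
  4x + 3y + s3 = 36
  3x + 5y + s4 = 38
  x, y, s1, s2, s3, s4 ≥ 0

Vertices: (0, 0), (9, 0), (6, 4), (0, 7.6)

Evaluate the objective at each vertex of the feasible region:
  z(0, 0) = 0
  z(9, 0) = 153
  z(6, 4) = 186  ←
  z(0, 7.6) = 159.6
The maximum is at x = 6, y = 4.

(6, 4)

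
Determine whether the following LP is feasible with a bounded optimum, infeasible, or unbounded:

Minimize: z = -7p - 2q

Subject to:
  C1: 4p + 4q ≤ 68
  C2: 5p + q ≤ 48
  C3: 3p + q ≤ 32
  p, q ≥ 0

Feasible with a bounded optimal solution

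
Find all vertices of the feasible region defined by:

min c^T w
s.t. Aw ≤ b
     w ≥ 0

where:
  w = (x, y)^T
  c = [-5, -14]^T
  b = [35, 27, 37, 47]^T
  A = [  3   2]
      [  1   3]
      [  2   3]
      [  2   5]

(0, 0), (11.67, 0), (7.364, 6.455), (6, 7), (0, 9)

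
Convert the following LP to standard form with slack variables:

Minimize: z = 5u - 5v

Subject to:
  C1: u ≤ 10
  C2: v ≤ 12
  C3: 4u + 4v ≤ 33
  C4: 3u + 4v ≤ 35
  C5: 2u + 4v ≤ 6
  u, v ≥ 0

min z = 5u - 5v

s.t.
  u + s1 = 10
  v + s2 = 12
  4u + 4v + s3 = 33
  3u + 4v + s4 = 35
  2u + 4v + s5 = 6
  u, v, s1, s2, s3, s4, s5 ≥ 0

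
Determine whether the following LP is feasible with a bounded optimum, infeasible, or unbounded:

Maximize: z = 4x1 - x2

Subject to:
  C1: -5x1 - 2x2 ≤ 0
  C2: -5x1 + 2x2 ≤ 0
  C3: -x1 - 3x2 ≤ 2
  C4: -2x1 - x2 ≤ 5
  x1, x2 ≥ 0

Unbounded (objective can increase without bound)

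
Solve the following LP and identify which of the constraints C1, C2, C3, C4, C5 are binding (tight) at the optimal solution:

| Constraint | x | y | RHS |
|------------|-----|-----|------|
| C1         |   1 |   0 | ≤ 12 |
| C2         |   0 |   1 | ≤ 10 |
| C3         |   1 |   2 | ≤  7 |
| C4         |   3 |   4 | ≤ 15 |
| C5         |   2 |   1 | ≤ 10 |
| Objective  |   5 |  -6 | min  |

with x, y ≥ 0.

At x = 0, y = 3.5, compute slack b - a·x for each constraint:
  C1: 12 − 0 = 12  (slack)
  C2: 10 − 3.5 = 6.5  (slack)
  C3: 7 − 7 = 0  (binding)
  C4: 15 − 14 = 1  (slack)
  C5: 10 − 3.5 = 6.5  (slack)

Optimal: x = 0, y = 3.5
Binding: C3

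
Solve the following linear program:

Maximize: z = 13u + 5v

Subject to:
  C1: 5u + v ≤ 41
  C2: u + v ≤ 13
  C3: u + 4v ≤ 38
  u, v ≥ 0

Evaluate the objective at each vertex of the feasible region:
  z(0, 0) = 0
  z(8.2, 0) = 106.6
  z(7, 6) = 121  ←
  z(4.667, 8.333) = 102.3
  z(0, 9.5) = 47.5
The maximum is at u = 7, v = 6.

u = 7, v = 6, z = 121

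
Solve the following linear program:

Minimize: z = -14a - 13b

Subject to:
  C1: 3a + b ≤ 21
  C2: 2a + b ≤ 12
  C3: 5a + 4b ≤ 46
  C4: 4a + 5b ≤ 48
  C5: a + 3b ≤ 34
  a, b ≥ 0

Evaluate the objective at each vertex of the feasible region:
  z(0, 0) = 0
  z(6, 0) = -84
  z(2, 8) = -132  ←
  z(0, 9.6) = -124.8
The minimum is at a = 2, b = 8.

a = 2, b = 8, z = -132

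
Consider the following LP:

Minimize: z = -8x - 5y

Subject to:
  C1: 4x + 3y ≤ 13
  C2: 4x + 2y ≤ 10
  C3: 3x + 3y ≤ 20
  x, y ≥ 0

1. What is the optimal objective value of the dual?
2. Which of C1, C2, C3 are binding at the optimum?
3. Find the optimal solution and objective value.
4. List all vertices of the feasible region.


1. -23
2. C1, C2
3. x = 1, y = 3, z = -23
4. (0, 0), (2.5, 0), (1, 3), (0, 4.333)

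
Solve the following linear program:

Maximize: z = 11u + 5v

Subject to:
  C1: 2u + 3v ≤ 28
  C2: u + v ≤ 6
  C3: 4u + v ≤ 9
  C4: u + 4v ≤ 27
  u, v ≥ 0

Evaluate the objective at each vertex of the feasible region:
  z(0, 0) = 0
  z(2.25, 0) = 24.75
  z(1, 5) = 36  ←
  z(0, 6) = 30
The maximum is at u = 1, v = 5.

u = 1, v = 5, z = 36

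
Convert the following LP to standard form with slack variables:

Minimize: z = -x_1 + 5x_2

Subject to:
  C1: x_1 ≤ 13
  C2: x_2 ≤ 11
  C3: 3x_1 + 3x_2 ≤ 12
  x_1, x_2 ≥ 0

min z = -x_1 + 5x_2

s.t.
  x_1 + s1 = 13
  x_2 + s2 = 11
  3x_1 + 3x_2 + s3 = 12
  x_1, x_2, s1, s2, s3 ≥ 0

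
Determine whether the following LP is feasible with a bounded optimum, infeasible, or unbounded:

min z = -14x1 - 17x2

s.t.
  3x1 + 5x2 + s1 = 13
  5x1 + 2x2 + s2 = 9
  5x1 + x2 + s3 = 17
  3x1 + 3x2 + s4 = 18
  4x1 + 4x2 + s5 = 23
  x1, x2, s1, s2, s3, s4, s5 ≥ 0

Feasible with a bounded optimal solution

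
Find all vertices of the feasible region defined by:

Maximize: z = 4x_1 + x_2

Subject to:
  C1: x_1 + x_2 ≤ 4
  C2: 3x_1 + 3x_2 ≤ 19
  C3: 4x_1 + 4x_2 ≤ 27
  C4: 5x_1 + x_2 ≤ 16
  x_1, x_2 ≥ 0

(0, 0), (3.2, 0), (3, 1), (0, 4)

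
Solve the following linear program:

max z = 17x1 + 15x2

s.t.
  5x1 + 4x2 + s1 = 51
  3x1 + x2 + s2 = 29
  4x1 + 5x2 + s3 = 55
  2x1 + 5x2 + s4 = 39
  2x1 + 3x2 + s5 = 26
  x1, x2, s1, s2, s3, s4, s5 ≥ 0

Evaluate the objective at each vertex of the feasible region:
  z(0, 0) = 0
  z(9.667, 0) = 164.3
  z(9.286, 1.143) = 175
  z(7, 4) = 179  ←
  z(3.25, 6.5) = 152.8
  z(0, 7.8) = 117
The maximum is at x1 = 7, x2 = 4.

x1 = 7, x2 = 4, z = 179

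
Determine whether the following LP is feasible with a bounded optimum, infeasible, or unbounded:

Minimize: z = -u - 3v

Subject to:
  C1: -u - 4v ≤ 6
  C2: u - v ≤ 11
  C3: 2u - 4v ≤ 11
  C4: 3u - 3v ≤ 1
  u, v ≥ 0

Unbounded (objective can decrease without bound)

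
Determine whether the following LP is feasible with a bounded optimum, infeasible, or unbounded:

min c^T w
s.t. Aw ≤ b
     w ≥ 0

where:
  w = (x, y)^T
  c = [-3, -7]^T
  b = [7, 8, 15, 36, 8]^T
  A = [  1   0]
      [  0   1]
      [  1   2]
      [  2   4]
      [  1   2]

Feasible with a bounded optimal solution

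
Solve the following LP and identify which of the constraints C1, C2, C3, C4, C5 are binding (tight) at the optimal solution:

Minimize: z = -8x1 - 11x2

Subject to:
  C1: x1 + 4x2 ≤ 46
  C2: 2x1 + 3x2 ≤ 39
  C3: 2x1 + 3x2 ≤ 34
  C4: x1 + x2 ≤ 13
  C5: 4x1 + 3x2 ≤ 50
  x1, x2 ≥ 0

At x1 = 5, x2 = 8, compute slack b - a·x for each constraint:
  C1: 46 − 37 = 9  (slack)
  C2: 39 − 34 = 5  (slack)
  C3: 34 − 34 = 0  (binding)
  C4: 13 − 13 = 0  (binding)
  C5: 50 − 44 = 6  (slack)

Optimal: x1 = 5, x2 = 8
Binding: C3, C4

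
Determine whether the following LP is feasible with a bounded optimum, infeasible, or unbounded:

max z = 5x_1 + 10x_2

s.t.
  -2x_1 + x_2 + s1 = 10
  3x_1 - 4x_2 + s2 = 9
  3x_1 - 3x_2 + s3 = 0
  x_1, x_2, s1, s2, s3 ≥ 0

Unbounded (objective can increase without bound)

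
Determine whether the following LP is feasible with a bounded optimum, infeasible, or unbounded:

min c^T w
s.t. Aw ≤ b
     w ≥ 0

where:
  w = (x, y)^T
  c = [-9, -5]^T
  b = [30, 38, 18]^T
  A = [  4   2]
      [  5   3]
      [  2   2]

Feasible with a bounded optimal solution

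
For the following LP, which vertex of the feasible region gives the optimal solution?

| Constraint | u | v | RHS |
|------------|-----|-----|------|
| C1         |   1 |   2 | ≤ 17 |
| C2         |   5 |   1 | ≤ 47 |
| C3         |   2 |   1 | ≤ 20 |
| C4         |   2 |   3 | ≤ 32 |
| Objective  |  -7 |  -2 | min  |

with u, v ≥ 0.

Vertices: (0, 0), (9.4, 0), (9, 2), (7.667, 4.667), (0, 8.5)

Evaluate the objective at each vertex of the feasible region:
  z(0, 0) = 0
  z(9.4, 0) = -65.8
  z(9, 2) = -67  ←
  z(7.667, 4.667) = -63
  z(0, 8.5) = -17
The minimum is at u = 9, v = 2.

(9, 2)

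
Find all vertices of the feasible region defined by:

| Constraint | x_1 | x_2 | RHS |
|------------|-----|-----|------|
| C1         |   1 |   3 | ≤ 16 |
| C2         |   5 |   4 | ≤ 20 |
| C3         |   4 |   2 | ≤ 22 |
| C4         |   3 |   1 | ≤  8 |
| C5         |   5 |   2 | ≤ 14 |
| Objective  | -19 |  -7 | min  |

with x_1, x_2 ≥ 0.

(0, 0), (2.667, 0), (2, 2), (1.6, 3), (0, 5)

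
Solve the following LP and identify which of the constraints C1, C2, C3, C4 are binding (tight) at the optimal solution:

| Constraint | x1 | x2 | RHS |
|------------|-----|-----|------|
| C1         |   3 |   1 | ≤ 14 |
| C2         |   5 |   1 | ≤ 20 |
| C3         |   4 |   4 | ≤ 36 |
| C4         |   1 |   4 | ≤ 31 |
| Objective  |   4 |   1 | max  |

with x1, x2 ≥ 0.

At x1 = 3, x2 = 5, compute slack b - a·x for each constraint:
  C1: 14 − 14 = 0  (binding)
  C2: 20 − 20 = 0  (binding)
  C3: 36 − 32 = 4  (slack)
  C4: 31 − 23 = 8  (slack)

Optimal: x1 = 3, x2 = 5
Binding: C1, C2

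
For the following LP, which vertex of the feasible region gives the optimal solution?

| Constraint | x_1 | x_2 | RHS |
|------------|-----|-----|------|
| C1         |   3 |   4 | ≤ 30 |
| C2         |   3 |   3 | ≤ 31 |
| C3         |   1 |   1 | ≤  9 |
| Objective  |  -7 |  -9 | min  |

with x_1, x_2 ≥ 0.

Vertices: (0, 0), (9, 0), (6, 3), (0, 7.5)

Evaluate the objective at each vertex of the feasible region:
  z(0, 0) = 0
  z(9, 0) = -63
  z(6, 3) = -69  ←
  z(0, 7.5) = -67.5
The minimum is at x_1 = 6, x_2 = 3.

(6, 3)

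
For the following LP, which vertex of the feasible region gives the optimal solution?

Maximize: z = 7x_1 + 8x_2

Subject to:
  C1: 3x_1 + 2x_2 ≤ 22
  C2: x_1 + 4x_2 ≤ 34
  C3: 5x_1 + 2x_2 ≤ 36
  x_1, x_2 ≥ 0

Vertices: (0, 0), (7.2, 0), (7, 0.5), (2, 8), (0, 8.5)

Evaluate the objective at each vertex of the feasible region:
  z(0, 0) = 0
  z(7.2, 0) = 50.4
  z(7, 0.5) = 53
  z(2, 8) = 78  ←
  z(0, 8.5) = 68
The maximum is at x_1 = 2, x_2 = 8.

(2, 8)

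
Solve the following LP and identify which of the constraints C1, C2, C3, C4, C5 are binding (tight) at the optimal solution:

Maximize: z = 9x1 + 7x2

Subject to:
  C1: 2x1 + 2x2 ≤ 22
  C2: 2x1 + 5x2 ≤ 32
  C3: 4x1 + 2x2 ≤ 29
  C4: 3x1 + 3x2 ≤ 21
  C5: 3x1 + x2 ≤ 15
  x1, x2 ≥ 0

At x1 = 4, x2 = 3, compute slack b - a·x for each constraint:
  C1: 22 − 14 = 8  (slack)
  C2: 32 − 23 = 9  (slack)
  C3: 29 − 22 = 7  (slack)
  C4: 21 − 21 = 0  (binding)
  C5: 15 − 15 = 0  (binding)

Optimal: x1 = 4, x2 = 3
Binding: C4, C5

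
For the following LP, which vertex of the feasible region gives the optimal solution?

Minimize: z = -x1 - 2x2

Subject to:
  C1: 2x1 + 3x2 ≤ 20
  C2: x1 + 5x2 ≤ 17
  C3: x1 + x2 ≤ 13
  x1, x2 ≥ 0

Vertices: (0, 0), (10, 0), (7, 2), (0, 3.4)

Evaluate the objective at each vertex of the feasible region:
  z(0, 0) = 0
  z(10, 0) = -10
  z(7, 2) = -11  ←
  z(0, 3.4) = -6.8
The minimum is at x1 = 7, x2 = 2.

(7, 2)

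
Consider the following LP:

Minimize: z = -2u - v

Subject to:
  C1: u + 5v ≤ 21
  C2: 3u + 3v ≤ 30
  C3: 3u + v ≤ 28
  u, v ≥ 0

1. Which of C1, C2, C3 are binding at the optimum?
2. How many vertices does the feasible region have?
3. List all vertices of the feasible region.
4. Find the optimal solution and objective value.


1. C2, C3
2. 5
3. (0, 0), (9.333, 0), (9, 1), (7.25, 2.75), (0, 4.2)
4. u = 9, v = 1, z = -19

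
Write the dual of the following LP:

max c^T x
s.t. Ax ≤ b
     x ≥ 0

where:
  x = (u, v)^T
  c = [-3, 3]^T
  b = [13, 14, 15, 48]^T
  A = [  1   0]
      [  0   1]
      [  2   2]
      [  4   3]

Primal max cᵀx s.t. Ax ≤ b, x ≥ 0  →  Dual min bᵀy s.t. Aᵀy ≥ c, y ≥ 0.

Minimize: z = 13y1 + 14y2 + 15y3 + 48y4

Subject to:
  y1 + 2y3 + 4y4 ≥ -3
  y2 + 2y3 + 3y4 ≥ 3
  y1, y2, y3, y4 ≥ 0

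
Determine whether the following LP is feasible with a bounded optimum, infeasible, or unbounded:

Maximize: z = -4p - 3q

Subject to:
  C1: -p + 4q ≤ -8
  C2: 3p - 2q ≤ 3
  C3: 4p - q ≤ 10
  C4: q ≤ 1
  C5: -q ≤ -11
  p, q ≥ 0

Infeasible (no feasible solution exists)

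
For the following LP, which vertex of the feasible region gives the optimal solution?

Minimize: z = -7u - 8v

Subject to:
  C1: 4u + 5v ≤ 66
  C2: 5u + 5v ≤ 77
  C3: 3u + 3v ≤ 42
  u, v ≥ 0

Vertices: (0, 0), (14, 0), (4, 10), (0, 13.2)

Evaluate the objective at each vertex of the feasible region:
  z(0, 0) = 0
  z(14, 0) = -98
  z(4, 10) = -108  ←
  z(0, 13.2) = -105.6
The minimum is at u = 4, v = 10.

(4, 10)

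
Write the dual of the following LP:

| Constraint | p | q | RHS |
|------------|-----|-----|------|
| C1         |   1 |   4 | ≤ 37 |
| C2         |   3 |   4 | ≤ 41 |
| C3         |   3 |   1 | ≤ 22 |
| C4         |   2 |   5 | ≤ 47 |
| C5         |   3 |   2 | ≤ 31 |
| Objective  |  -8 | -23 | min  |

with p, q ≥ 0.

Primal min cᵀx s.t. Ax ≤ b, x ≥ 0  →  Dual max −bᵀy s.t. Aᵀy ≥ −c, y ≥ 0.

Maximize: z = -37y1 - 41y2 - 22y3 - 47y4 - 31y5

Subject to:
  y1 + 3y2 + 3y3 + 2y4 + 3y5 ≥ 8
  4y1 + 4y2 + y3 + 5y4 + 2y5 ≥ 23
  y1, y2, y3, y4, y5 ≥ 0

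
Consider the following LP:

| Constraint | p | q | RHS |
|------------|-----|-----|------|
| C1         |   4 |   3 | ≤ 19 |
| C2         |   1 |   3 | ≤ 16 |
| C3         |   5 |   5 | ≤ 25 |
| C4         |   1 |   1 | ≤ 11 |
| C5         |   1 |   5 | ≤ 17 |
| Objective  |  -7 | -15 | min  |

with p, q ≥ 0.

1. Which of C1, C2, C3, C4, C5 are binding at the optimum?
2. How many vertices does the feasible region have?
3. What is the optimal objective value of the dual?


1. C3, C5
2. 5
3. -59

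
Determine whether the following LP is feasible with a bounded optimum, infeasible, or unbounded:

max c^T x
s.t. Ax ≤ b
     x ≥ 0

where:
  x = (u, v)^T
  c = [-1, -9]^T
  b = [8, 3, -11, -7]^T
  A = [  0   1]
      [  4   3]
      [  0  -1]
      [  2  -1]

Infeasible (no feasible solution exists)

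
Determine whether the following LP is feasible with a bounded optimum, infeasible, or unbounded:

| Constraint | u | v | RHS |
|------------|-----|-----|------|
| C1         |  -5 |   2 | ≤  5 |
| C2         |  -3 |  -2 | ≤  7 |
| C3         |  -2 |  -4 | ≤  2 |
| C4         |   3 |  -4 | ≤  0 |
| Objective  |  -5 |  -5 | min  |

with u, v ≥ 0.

Unbounded (objective can decrease without bound)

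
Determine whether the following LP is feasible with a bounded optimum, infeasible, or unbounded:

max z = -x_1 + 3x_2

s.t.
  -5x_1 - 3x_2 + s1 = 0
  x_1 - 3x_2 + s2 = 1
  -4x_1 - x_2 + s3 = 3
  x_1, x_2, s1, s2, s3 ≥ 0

Unbounded (objective can increase without bound)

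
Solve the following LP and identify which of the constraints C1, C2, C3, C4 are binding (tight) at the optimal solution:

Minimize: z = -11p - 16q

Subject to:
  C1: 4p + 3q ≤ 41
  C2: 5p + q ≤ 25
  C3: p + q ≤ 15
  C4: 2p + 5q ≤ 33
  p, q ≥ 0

At p = 4, q = 5, compute slack b - a·x for each constraint:
  C1: 41 − 31 = 10  (slack)
  C2: 25 − 25 = 0  (binding)
  C3: 15 − 9 = 6  (slack)
  C4: 33 − 33 = 0  (binding)

Optimal: p = 4, q = 5
Binding: C2, C4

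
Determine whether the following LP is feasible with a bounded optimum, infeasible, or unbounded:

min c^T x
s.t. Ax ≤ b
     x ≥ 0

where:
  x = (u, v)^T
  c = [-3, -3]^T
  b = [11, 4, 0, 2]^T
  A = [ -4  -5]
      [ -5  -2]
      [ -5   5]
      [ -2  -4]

Unbounded (objective can decrease without bound)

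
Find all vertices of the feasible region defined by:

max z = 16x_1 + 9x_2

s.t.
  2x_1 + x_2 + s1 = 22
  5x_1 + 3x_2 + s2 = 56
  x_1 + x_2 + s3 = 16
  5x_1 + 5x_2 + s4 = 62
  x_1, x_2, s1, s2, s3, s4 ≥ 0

(0, 0), (11, 0), (10, 2), (9.4, 3), (0, 12.4)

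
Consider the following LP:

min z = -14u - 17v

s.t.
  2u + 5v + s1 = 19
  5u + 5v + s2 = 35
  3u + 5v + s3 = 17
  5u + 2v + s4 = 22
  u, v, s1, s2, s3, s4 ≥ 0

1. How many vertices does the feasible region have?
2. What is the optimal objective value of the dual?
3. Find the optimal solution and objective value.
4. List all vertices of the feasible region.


1. 4
2. -73
3. u = 4, v = 1, z = -73
4. (0, 0), (4.4, 0), (4, 1), (0, 3.4)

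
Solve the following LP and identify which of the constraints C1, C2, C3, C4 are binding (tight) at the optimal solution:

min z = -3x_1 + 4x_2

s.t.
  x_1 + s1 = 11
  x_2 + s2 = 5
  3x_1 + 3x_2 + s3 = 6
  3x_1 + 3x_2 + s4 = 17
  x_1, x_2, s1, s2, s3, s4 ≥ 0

At x_1 = 2, x_2 = 0, compute slack b - a·x for each constraint:
  C1: 11 − 2 = 9  (slack)
  C2: 5 − 0 = 5  (slack)
  C3: 6 − 6 = 0  (binding)
  C4: 17 − 6 = 11  (slack)

Optimal: x_1 = 2, x_2 = 0
Binding: C3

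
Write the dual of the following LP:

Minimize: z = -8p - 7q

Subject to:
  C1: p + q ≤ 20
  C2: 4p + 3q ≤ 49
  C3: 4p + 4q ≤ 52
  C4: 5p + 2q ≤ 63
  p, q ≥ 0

Primal min cᵀx s.t. Ax ≤ b, x ≥ 0  →  Dual max −bᵀy s.t. Aᵀy ≥ −c, y ≥ 0.

Maximize: z = -20y1 - 49y2 - 52y3 - 63y4

Subject to:
  y1 + 4y2 + 4y3 + 5y4 ≥ 8
  y1 + 3y2 + 4y3 + 2y4 ≥ 7
  y1, y2, y3, y4 ≥ 0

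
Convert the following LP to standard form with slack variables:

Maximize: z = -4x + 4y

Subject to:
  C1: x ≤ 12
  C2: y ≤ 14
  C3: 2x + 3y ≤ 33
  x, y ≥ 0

max z = -4x + 4y

s.t.
  x + s1 = 12
  y + s2 = 14
  2x + 3y + s3 = 33
  x, y, s1, s2, s3 ≥ 0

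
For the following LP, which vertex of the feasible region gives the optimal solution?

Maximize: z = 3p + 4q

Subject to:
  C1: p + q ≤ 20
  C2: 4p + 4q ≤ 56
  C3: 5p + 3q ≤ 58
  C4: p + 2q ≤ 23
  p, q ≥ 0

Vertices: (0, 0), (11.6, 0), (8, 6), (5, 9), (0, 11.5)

Evaluate the objective at each vertex of the feasible region:
  z(0, 0) = 0
  z(11.6, 0) = 34.8
  z(8, 6) = 48
  z(5, 9) = 51  ←
  z(0, 11.5) = 46
The maximum is at p = 5, q = 9.

(5, 9)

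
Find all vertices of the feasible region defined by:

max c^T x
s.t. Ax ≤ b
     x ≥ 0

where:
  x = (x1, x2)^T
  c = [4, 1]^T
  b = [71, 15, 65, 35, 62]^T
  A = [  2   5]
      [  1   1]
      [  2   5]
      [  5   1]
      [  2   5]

(0, 0), (7, 0), (5, 10), (4.333, 10.67), (0, 12.4)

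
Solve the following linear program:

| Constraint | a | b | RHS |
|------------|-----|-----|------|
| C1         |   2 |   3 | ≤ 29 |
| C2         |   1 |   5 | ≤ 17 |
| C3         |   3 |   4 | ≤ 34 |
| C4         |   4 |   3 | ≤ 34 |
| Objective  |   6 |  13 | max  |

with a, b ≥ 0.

Evaluate the objective at each vertex of the feasible region:
  z(0, 0) = 0
  z(8.5, 0) = 51
  z(7, 2) = 68  ←
  z(0, 3.4) = 44.2
The maximum is at a = 7, b = 2.

a = 7, b = 2, z = 68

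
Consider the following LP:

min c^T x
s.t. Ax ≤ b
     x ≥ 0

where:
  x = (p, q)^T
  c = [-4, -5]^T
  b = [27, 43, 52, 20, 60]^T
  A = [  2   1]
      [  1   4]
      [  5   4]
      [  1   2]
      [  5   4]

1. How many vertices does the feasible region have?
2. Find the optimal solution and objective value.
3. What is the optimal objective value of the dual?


1. 4
2. p = 4, q = 8, z = -56
3. -56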